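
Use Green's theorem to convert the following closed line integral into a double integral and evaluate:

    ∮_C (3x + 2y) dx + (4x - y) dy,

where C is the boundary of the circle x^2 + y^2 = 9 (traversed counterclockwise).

Green's theorem converts the closed line integral into a double integral over the enclosed region D:

    ∮_C P dx + Q dy = ∬_D (∂Q/∂x - ∂P/∂y) dA.

Here P = 3x + 2y, Q = 4x - y, so

    ∂Q/∂x = 4,    ∂P/∂y = 2,
    ∂Q/∂x - ∂P/∂y = 2.

D is the region x^2 + y^2 ≤ 9. Evaluating the double integral:

In polar coordinates (x = r cos θ, y = r sin θ, dA = r dr dθ) the integrand becomes 2, so

    ∬_D (2) dA = ∫_0^{2π} ∫_0^{3} (2) · r dr dθ.

Inner (r from 0 to 3): 9.
Outer (θ from 0 to 2π): 18π.

Therefore ∮_C P dx + Q dy = 18π.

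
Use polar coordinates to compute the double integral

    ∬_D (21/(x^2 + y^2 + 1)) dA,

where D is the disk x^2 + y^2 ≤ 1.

The region D is 0 ≤ r ≤ 1, 0 ≤ θ ≤ 2π in polar coordinates, where x = r cos(θ), y = r sin(θ), and dA = r dr dθ.

Under the substitution, the integrand becomes 21/(r^2 + 1), so

    ∬_D (21/(x^2 + y^2 + 1)) dA = ∫_{0}^{2π} ∫_{0}^{1} (21/(r^2 + 1)) · r dr dθ.

Inner integral (in r): ∫_{0}^{1} (21/(r^2 + 1)) · r dr = 21log(2)/2.

Outer integral (in θ): ∫_{0}^{2π} (21log(2)/2) dθ = 21π log(2).

Therefore ∬_D (21/(x^2 + y^2 + 1)) dA = 21π log(2).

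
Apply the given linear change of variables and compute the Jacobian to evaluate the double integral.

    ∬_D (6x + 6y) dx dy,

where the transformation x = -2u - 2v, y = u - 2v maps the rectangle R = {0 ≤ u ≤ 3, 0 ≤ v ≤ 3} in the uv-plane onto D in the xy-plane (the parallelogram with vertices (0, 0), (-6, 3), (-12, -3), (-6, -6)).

Compute the Jacobian determinant of (x, y) with respect to (u, v):

    ∂(x,y)/∂(u,v) = | -2  -2 | = (-2)(-2) - (-2)(1) = 6.
                   | 1  -2 |

Its absolute value is |J| = 6 (the area scaling factor).

Substituting x = -2u - 2v, y = u - 2v into the integrand,

    6x + 6y → -6u - 24v,

so the integral becomes

    ∬_R (-6u - 24v) · |J| du dv = ∫_0^3 ∫_0^3 (-36u - 144v) dv du.

Inner (v): -108u - 648.
Outer (u): -2430.

Therefore ∬_D (6x + 6y) dx dy = -2430.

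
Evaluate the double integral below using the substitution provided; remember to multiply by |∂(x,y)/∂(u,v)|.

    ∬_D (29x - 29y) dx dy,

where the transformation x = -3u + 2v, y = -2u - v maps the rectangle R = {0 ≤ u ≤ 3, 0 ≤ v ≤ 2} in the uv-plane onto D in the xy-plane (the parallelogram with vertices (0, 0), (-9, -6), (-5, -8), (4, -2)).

Compute the Jacobian determinant of (x, y) with respect to (u, v):

    ∂(x,y)/∂(u,v) = | -3  2 | = (-3)(-1) - (2)(-2) = 7.
                   | -2  -1 |

Its absolute value is |J| = 7 (the area scaling factor).

Substituting x = -3u + 2v, y = -2u - v into the integrand,

    29x - 29y → -29u + 87v,

so the integral becomes

    ∬_R (-29u + 87v) · |J| du dv = ∫_0^3 ∫_0^2 (-203u + 609v) dv du.

Inner (v): 1218 - 406u.
Outer (u): 1827.

Therefore ∬_D (29x - 29y) dx dy = 1827.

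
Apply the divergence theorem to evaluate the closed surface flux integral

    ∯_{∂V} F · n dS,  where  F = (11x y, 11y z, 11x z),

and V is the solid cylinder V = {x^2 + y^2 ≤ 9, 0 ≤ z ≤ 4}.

By the divergence theorem,

    ∯_{∂V} F · n dS = ∭_V (∇ · F) dV.

Compute the divergence:
    ∇ · F = ∂F_x/∂x + ∂F_y/∂y + ∂F_z/∂z = 11y + 11z + 11x = 11x + 11y + 11z.

In cylindrical coordinates, x = r cos(θ), y = r sin(θ), z = z, dV = r dr dθ dz, with 0 ≤ r ≤ 3, 0 ≤ θ ≤ 2π, 0 ≤ z ≤ 4.

The integrand, after substitution and multiplying by the volume element, becomes (11sqrt(2)r sin(θ + π/4) + 11z) · r, so

    ∭_V (∇·F) dV = ∫_0^{2π} ∫_0^{3} ∫_0^{4} (11sqrt(2)r sin(θ + π/4) + 11z) · r dz dr dθ.

Inner (z from 0 to 4): 44r (sqrt(2)r sin(θ + π/4) + 2).
Middle (r from 0 to 3): 396sqrt(2)sin(θ + π/4) + 396.
Outer (θ from 0 to 2π): 792π.

Therefore ∯_{∂V} F · n dS = 792π.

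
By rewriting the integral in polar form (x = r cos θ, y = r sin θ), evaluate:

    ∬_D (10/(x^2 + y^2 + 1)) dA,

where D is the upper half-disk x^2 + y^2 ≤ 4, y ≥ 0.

The region D is 0 ≤ r ≤ 2, 0 ≤ θ ≤ π in polar coordinates, where x = r cos(θ), y = r sin(θ), and dA = r dr dθ.

Under the substitution, the integrand becomes 10/(r^2 + 1), so

    ∬_D (10/(x^2 + y^2 + 1)) dA = ∫_{0}^{π} ∫_{0}^{2} (10/(r^2 + 1)) · r dr dθ.

Inner integral (in r): ∫_{0}^{2} (10/(r^2 + 1)) · r dr = log(3125).

Outer integral (in θ): ∫_{0}^{π} (log(3125)) dθ = log(3125^π).

Therefore ∬_D (10/(x^2 + y^2 + 1)) dA = log(3125^π).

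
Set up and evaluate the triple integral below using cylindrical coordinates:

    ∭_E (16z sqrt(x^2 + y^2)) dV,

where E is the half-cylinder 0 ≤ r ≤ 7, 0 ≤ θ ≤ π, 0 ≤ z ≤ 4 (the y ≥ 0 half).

In cylindrical coordinates, x = r cos(θ), y = r sin(θ), z = z, and dV = r dr dθ dz.

The integrand becomes 16r z, so

    ∭_E (16z sqrt(x^2 + y^2)) dV = ∫_{0}^{π} ∫_{0}^{7} ∫_{0}^{4} (16r z) · r dz dr dθ.

Inner (z): 128r^2.
Middle (r from 0 to 7): 43904/3.
Outer (θ): 43904π/3.

Therefore the triple integral equals 43904π/3.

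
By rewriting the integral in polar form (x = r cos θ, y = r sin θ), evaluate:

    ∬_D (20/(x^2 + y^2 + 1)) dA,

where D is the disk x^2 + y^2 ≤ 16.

The region D is 0 ≤ r ≤ 4, 0 ≤ θ ≤ 2π in polar coordinates, where x = r cos(θ), y = r sin(θ), and dA = r dr dθ.

Under the substitution, the integrand becomes 20/(r^2 + 1), so

    ∬_D (20/(x^2 + y^2 + 1)) dA = ∫_{0}^{2π} ∫_{0}^{4} (20/(r^2 + 1)) · r dr dθ.

Inner integral (in r): ∫_{0}^{4} (20/(r^2 + 1)) · r dr = log(2015993900449).

Outer integral (in θ): ∫_{0}^{2π} (log(2015993900449)) dθ = 20π log(17).

Therefore ∬_D (20/(x^2 + y^2 + 1)) dA = 20π log(17).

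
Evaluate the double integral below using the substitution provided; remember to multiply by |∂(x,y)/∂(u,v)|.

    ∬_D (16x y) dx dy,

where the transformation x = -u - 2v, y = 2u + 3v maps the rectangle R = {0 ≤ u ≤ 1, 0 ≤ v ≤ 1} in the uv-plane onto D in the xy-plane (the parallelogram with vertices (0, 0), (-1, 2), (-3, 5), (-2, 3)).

Compute the Jacobian determinant of (x, y) with respect to (u, v):

    ∂(x,y)/∂(u,v) = | -1  -2 | = (-1)(3) - (-2)(2) = 1.
                   | 2  3 |

Its absolute value is |J| = 1 (the area scaling factor).

Substituting x = -u - 2v, y = 2u + 3v into the integrand,

    16x y → -32u^2 - 112u v - 96v^2,

so the integral becomes

    ∬_R (-32u^2 - 112u v - 96v^2) · |J| du dv = ∫_0^1 ∫_0^1 (-32u^2 - 112u v - 96v^2) dv du.

Inner (v): -32u^2 - 56u - 32.
Outer (u): -212/3.

Therefore ∬_D (16x y) dx dy = -212/3.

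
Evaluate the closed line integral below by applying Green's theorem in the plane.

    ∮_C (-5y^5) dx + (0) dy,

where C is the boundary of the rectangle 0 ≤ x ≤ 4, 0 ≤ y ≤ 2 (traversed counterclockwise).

Green's theorem converts the closed line integral into a double integral over the enclosed region D:

    ∮_C P dx + Q dy = ∬_D (∂Q/∂x - ∂P/∂y) dA.

Here P = -5y^5, Q = 0, so

    ∂Q/∂x = 0,    ∂P/∂y = -25y^4,
    ∂Q/∂x - ∂P/∂y = 25y^4.

D is the region 0 ≤ x ≤ 4, 0 ≤ y ≤ 2. Evaluating the double integral:

    ∬_D (25y^4) dA = ∫_0^{4} ∫_0^{2} (25y^4) dy dx.

Inner (y from 0 to 2): 160.
Outer (x from 0 to 4): 640.

Therefore ∮_C P dx + Q dy = 640.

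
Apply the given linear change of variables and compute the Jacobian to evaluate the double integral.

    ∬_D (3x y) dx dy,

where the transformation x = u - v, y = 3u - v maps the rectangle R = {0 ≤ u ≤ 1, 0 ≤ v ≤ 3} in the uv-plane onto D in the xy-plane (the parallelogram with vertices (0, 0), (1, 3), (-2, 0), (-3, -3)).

Compute the Jacobian determinant of (x, y) with respect to (u, v):

    ∂(x,y)/∂(u,v) = | 1  -1 | = (1)(-1) - (-1)(3) = 2.
                   | 3  -1 |

Its absolute value is |J| = 2 (the area scaling factor).

Substituting x = u - v, y = 3u - v into the integrand,

    3x y → 9u^2 - 12u v + 3v^2,

so the integral becomes

    ∬_R (9u^2 - 12u v + 3v^2) · |J| du dv = ∫_0^1 ∫_0^3 (18u^2 - 24u v + 6v^2) dv du.

Inner (v): 54u^2 - 108u + 54.
Outer (u): 18.

Therefore ∬_D (3x y) dx dy = 18.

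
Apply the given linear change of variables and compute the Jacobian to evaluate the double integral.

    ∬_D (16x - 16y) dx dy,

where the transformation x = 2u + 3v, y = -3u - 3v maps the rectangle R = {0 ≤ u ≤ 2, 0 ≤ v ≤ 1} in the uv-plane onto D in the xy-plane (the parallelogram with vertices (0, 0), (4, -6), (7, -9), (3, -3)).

Compute the Jacobian determinant of (x, y) with respect to (u, v):

    ∂(x,y)/∂(u,v) = | 2  3 | = (2)(-3) - (3)(-3) = 3.
                   | -3  -3 |

Its absolute value is |J| = 3 (the area scaling factor).

Substituting x = 2u + 3v, y = -3u - 3v into the integrand,

    16x - 16y → 80u + 96v,

so the integral becomes

    ∬_R (80u + 96v) · |J| du dv = ∫_0^2 ∫_0^1 (240u + 288v) dv du.

Inner (v): 240u + 144.
Outer (u): 768.

Therefore ∬_D (16x - 16y) dx dy = 768.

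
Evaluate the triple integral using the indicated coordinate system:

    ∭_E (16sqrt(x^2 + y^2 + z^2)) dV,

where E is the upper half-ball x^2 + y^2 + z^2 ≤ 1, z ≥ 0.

In spherical coordinates, x = ρ sin(φ) cos(θ), y = ρ sin(φ) sin(θ), z = ρ cos(φ), and dV = ρ^2 sin(φ) dρ dφ dθ.

The integrand becomes 16ρ, so

    ∭_E (16sqrt(x^2 + y^2 + z^2)) dV = ∫_{0}^{2π} ∫_{0}^{π/2} ∫_{0}^{1} (16ρ) · ρ^2 sin(φ) dρ dφ dθ.

Inner (ρ): 4sin(φ).
Middle (φ): 4.
Outer (θ): 8π.

Therefore the triple integral equals 8π.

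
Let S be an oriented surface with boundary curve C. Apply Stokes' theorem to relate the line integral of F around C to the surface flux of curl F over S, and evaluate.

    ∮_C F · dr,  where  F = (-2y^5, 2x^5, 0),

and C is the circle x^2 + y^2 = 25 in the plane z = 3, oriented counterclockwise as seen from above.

Let S be the flat disk x^2 + y^2 ≤ 25 in the plane z = 3, with upward unit normal n̂ = ẑ. By Stokes' theorem,

    ∮_C F · dr = ∬_S (∇ × F) · n̂ dS = ∬_D (curl F)_z dA,

where D is the disk x^2 + y^2 ≤ 25.

Compute the curl of F = (-2y^5, 2x^5, 0):
    (∇ × F)_x = ∂F_z/∂y - ∂F_y/∂z = 0,
    (∇ × F)_y = ∂F_x/∂z - ∂F_z/∂x = 0,
    (∇ × F)_z = ∂F_y/∂x - ∂F_x/∂y = 10x^4 + 10y^4.

On z = 3, (curl F)_z = 10x^4 + 10y^4.

Convert to polar (x = r cos θ, y = r sin θ, dA = r dr dθ); the integrand becomes 10r^4(sin(θ)^4 + cos(θ)^4), so

    ∬_D (curl F)_z dA = ∫_0^{2π} ∫_0^{5} (10r^4(sin(θ)^4 + cos(θ)^4)) · r dr dθ.

Inner (r from 0 to 5): 78125sin(θ)^4/3 + 78125cos(θ)^4/3.
Outer (θ from 0 to 2π): 78125π/2.

Therefore ∮_C F · dr = 78125π/2.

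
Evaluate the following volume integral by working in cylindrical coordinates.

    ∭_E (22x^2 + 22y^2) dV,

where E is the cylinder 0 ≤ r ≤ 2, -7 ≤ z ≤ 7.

In cylindrical coordinates, x = r cos(θ), y = r sin(θ), z = z, and dV = r dr dθ dz.

The integrand becomes 22r^2, so

    ∭_E (22x^2 + 22y^2) dV = ∫_{0}^{2π} ∫_{0}^{2} ∫_{-7}^{7} (22r^2) · r dz dr dθ.

Inner (z): 308r^3.
Middle (r from 0 to 2): 1232.
Outer (θ): 2464π.

Therefore the triple integral equals 2464π.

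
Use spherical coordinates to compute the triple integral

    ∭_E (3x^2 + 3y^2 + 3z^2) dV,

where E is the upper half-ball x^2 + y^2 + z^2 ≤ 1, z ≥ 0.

In spherical coordinates, x = ρ sin(φ) cos(θ), y = ρ sin(φ) sin(θ), z = ρ cos(φ), and dV = ρ^2 sin(φ) dρ dφ dθ.

The integrand becomes 3ρ^2, so

    ∭_E (3x^2 + 3y^2 + 3z^2) dV = ∫_{0}^{2π} ∫_{0}^{π/2} ∫_{0}^{1} (3ρ^2) · ρ^2 sin(φ) dρ dφ dθ.

Inner (ρ): 3sin(φ)/5.
Middle (φ): 3/5.
Outer (θ): 6π/5.

Therefore the triple integral equals 6π/5.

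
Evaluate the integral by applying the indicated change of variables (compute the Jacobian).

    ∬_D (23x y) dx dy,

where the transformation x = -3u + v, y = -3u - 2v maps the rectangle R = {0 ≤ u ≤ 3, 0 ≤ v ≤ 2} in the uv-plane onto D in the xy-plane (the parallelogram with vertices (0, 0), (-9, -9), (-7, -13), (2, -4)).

Compute the Jacobian determinant of (x, y) with respect to (u, v):

    ∂(x,y)/∂(u,v) = | -3  1 | = (-3)(-2) - (1)(-3) = 9.
                   | -3  -2 |

Its absolute value is |J| = 9 (the area scaling factor).

Substituting x = -3u + v, y = -3u - 2v into the integrand,

    23x y → 207u^2 + 69u v - 46v^2,

so the integral becomes

    ∬_R (207u^2 + 69u v - 46v^2) · |J| du dv = ∫_0^3 ∫_0^2 (1863u^2 + 621u v - 414v^2) dv du.

Inner (v): 3726u^2 + 1242u - 1104.
Outer (u): 35811.

Therefore ∬_D (23x y) dx dy = 35811.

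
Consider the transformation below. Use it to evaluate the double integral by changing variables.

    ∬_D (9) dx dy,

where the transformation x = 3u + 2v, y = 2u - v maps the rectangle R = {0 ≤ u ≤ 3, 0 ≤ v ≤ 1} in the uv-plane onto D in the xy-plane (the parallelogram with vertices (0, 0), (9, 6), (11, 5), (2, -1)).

Compute the Jacobian determinant of (x, y) with respect to (u, v):

    ∂(x,y)/∂(u,v) = | 3  2 | = (3)(-1) - (2)(2) = -7.
                   | 2  -1 |

Its absolute value is |J| = 7 (the area scaling factor).

Substituting x = 3u + 2v, y = 2u - v into the integrand,

    9 → 9,

so the integral becomes

    ∬_R (9) · |J| du dv = ∫_0^3 ∫_0^1 (63) dv du.

Inner (v): 63.
Outer (u): 189.

Therefore ∬_D (9) dx dy = 189.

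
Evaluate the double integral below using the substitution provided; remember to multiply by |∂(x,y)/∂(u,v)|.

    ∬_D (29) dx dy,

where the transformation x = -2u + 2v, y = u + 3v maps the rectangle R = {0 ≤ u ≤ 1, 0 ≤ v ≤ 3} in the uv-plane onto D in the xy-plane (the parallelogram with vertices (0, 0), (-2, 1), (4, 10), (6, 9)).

Compute the Jacobian determinant of (x, y) with respect to (u, v):

    ∂(x,y)/∂(u,v) = | -2  2 | = (-2)(3) - (2)(1) = -8.
                   | 1  3 |

Its absolute value is |J| = 8 (the area scaling factor).

Substituting x = -2u + 2v, y = u + 3v into the integrand,

    29 → 29,

so the integral becomes

    ∬_R (29) · |J| du dv = ∫_0^1 ∫_0^3 (232) dv du.

Inner (v): 696.
Outer (u): 696.

Therefore ∬_D (29) dx dy = 696.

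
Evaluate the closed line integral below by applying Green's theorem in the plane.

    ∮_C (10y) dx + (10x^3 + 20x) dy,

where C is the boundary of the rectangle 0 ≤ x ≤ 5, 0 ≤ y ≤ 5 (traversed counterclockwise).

Green's theorem converts the closed line integral into a double integral over the enclosed region D:

    ∮_C P dx + Q dy = ∬_D (∂Q/∂x - ∂P/∂y) dA.

Here P = 10y, Q = 10x^3 + 20x, so

    ∂Q/∂x = 30x^2 + 20,    ∂P/∂y = 10,
    ∂Q/∂x - ∂P/∂y = 30x^2 + 10.

D is the region 0 ≤ x ≤ 5, 0 ≤ y ≤ 5. Evaluating the double integral:

    ∬_D (30x^2 + 10) dA = ∫_0^{5} ∫_0^{5} (30x^2 + 10) dy dx.

Inner (y from 0 to 5): 150x^2 + 50.
Outer (x from 0 to 5): 6500.

Therefore ∮_C P dx + Q dy = 6500.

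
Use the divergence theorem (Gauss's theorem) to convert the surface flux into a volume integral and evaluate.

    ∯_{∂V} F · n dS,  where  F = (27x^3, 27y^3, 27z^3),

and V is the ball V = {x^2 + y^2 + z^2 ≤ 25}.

By the divergence theorem,

    ∯_{∂V} F · n dS = ∭_V (∇ · F) dV.

Compute the divergence:
    ∇ · F = ∂F_x/∂x + ∂F_y/∂y + ∂F_z/∂z = 81x^2 + 81y^2 + 81z^2.

In spherical coordinates, x = ρ sin(φ) cos(θ), y = ρ sin(φ) sin(θ), z = ρ cos(φ), dV = ρ^2 sin(φ) dρ dφ dθ, with 0 ≤ ρ ≤ 5, 0 ≤ φ ≤ π, 0 ≤ θ ≤ 2π.

The integrand, after substitution and multiplying by the volume element, becomes (81ρ^2) · ρ^2 sin(φ), so

    ∭_V (∇·F) dV = ∫_0^{2π} ∫_0^{π} ∫_0^{5} (81ρ^2) · ρ^2 sin(φ) dρ dφ dθ.

Inner (ρ from 0 to 5): 50625sin(φ).
Middle (φ from 0 to π): 101250.
Outer (θ from 0 to 2π): 202500π.

Therefore ∯_{∂V} F · n dS = 202500π.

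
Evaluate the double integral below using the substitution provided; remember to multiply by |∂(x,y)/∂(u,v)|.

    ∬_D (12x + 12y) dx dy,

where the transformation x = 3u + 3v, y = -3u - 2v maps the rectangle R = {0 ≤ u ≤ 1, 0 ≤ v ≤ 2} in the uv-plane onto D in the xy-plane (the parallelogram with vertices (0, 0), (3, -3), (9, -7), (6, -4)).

Compute the Jacobian determinant of (x, y) with respect to (u, v):

    ∂(x,y)/∂(u,v) = | 3  3 | = (3)(-2) - (3)(-3) = 3.
                   | -3  -2 |

Its absolute value is |J| = 3 (the area scaling factor).

Substituting x = 3u + 3v, y = -3u - 2v into the integrand,

    12x + 12y → 12v,

so the integral becomes

    ∬_R (12v) · |J| du dv = ∫_0^1 ∫_0^2 (36v) dv du.

Inner (v): 72.
Outer (u): 72.

Therefore ∬_D (12x + 12y) dx dy = 72.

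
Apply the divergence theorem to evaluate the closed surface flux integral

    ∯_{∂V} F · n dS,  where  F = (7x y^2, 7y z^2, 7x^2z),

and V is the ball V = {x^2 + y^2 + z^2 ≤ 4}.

By the divergence theorem,

    ∯_{∂V} F · n dS = ∭_V (∇ · F) dV.

Compute the divergence:
    ∇ · F = ∂F_x/∂x + ∂F_y/∂y + ∂F_z/∂z = 7y^2 + 7z^2 + 7x^2 = 7x^2 + 7y^2 + 7z^2.

In spherical coordinates, x = ρ sin(φ) cos(θ), y = ρ sin(φ) sin(θ), z = ρ cos(φ), dV = ρ^2 sin(φ) dρ dφ dθ, with 0 ≤ ρ ≤ 2, 0 ≤ φ ≤ π, 0 ≤ θ ≤ 2π.

The integrand, after substitution and multiplying by the volume element, becomes (7ρ^2) · ρ^2 sin(φ), so

    ∭_V (∇·F) dV = ∫_0^{2π} ∫_0^{π} ∫_0^{2} (7ρ^2) · ρ^2 sin(φ) dρ dφ dθ.

Inner (ρ from 0 to 2): 224sin(φ)/5.
Middle (φ from 0 to π): 448/5.
Outer (θ from 0 to 2π): 896π/5.

Therefore ∯_{∂V} F · n dS = 896π/5.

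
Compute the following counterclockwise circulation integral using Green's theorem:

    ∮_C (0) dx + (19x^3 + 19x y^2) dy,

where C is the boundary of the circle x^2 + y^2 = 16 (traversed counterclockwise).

Green's theorem converts the closed line integral into a double integral over the enclosed region D:

    ∮_C P dx + Q dy = ∬_D (∂Q/∂x - ∂P/∂y) dA.

Here P = 0, Q = 19x^3 + 19x y^2, so

    ∂Q/∂x = 57x^2 + 19y^2,    ∂P/∂y = 0,
    ∂Q/∂x - ∂P/∂y = 57x^2 + 19y^2.

D is the region x^2 + y^2 ≤ 16. Evaluating the double integral:

In polar coordinates (x = r cos θ, y = r sin θ, dA = r dr dθ) the integrand becomes 19r^2(cos(2θ) + 2), so

    ∬_D (57x^2 + 19y^2) dA = ∫_0^{2π} ∫_0^{4} (19r^2(cos(2θ) + 2)) · r dr dθ.

Inner (r from 0 to 4): 1216cos(2θ) + 2432.
Outer (θ from 0 to 2π): 4864π.

Therefore ∮_C P dx + Q dy = 4864π.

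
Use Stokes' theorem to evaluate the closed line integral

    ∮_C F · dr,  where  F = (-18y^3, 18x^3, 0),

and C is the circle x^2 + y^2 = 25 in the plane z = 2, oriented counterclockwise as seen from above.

Let S be the flat disk x^2 + y^2 ≤ 25 in the plane z = 2, with upward unit normal n̂ = ẑ. By Stokes' theorem,

    ∮_C F · dr = ∬_S (∇ × F) · n̂ dS = ∬_D (curl F)_z dA,

where D is the disk x^2 + y^2 ≤ 25.

Compute the curl of F = (-18y^3, 18x^3, 0):
    (∇ × F)_x = ∂F_z/∂y - ∂F_y/∂z = 0,
    (∇ × F)_y = ∂F_x/∂z - ∂F_z/∂x = 0,
    (∇ × F)_z = ∂F_y/∂x - ∂F_x/∂y = 54x^2 + 54y^2.

On z = 2, (curl F)_z = 54x^2 + 54y^2.

Convert to polar (x = r cos θ, y = r sin θ, dA = r dr dθ); the integrand becomes 54r^2, so

    ∬_D (curl F)_z dA = ∫_0^{2π} ∫_0^{5} (54r^2) · r dr dθ.

Inner (r from 0 to 5): 16875/2.
Outer (θ from 0 to 2π): 16875π.

Therefore ∮_C F · dr = 16875π.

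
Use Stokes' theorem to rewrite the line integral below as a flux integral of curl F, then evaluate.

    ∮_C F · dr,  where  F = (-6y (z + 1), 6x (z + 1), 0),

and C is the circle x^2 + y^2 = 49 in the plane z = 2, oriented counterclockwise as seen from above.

Let S be the flat disk x^2 + y^2 ≤ 49 in the plane z = 2, with upward unit normal n̂ = ẑ. By Stokes' theorem,

    ∮_C F · dr = ∬_S (∇ × F) · n̂ dS = ∬_D (curl F)_z dA,

where D is the disk x^2 + y^2 ≤ 49.

Compute the curl of F = (-6y (z + 1), 6x (z + 1), 0):
    (∇ × F)_x = ∂F_z/∂y - ∂F_y/∂z = -6x,
    (∇ × F)_y = ∂F_x/∂z - ∂F_z/∂x = -6y,
    (∇ × F)_z = ∂F_y/∂x - ∂F_x/∂y = 12z + 12.

On z = 2, (curl F)_z = 36.

Convert to polar (x = r cos θ, y = r sin θ, dA = r dr dθ); the integrand becomes 36, so

    ∬_D (curl F)_z dA = ∫_0^{2π} ∫_0^{7} (36) · r dr dθ.

Inner (r from 0 to 7): 882.
Outer (θ from 0 to 2π): 1764π.

Therefore ∮_C F · dr = 1764π.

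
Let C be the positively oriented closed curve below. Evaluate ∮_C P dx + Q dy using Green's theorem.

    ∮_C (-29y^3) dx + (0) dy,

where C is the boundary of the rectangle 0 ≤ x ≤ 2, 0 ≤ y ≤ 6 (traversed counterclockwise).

Green's theorem converts the closed line integral into a double integral over the enclosed region D:

    ∮_C P dx + Q dy = ∬_D (∂Q/∂x - ∂P/∂y) dA.

Here P = -29y^3, Q = 0, so

    ∂Q/∂x = 0,    ∂P/∂y = -87y^2,
    ∂Q/∂x - ∂P/∂y = 87y^2.

D is the region 0 ≤ x ≤ 2, 0 ≤ y ≤ 6. Evaluating the double integral:

    ∬_D (87y^2) dA = ∫_0^{2} ∫_0^{6} (87y^2) dy dx.

Inner (y from 0 to 6): 6264.
Outer (x from 0 to 2): 12528.

Therefore ∮_C P dx + Q dy = 12528.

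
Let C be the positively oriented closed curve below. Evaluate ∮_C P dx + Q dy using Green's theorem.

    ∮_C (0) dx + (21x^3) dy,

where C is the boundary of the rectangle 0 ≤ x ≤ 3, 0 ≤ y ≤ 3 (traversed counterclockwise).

Green's theorem converts the closed line integral into a double integral over the enclosed region D:

    ∮_C P dx + Q dy = ∬_D (∂Q/∂x - ∂P/∂y) dA.

Here P = 0, Q = 21x^3, so

    ∂Q/∂x = 63x^2,    ∂P/∂y = 0,
    ∂Q/∂x - ∂P/∂y = 63x^2.

D is the region 0 ≤ x ≤ 3, 0 ≤ y ≤ 3. Evaluating the double integral:

    ∬_D (63x^2) dA = ∫_0^{3} ∫_0^{3} (63x^2) dy dx.

Inner (y from 0 to 3): 189x^2.
Outer (x from 0 to 3): 1701.

Therefore ∮_C P dx + Q dy = 1701.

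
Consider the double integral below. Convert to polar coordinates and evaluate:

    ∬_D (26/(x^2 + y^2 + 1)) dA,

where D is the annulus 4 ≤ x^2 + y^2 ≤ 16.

The region D is 2 ≤ r ≤ 4, 0 ≤ θ ≤ 2π in polar coordinates, where x = r cos(θ), y = r sin(θ), and dA = r dr dθ.

Under the substitution, the integrand becomes 26/(r^2 + 1), so

    ∬_D (26/(x^2 + y^2 + 1)) dA = ∫_{0}^{2π} ∫_{2}^{4} (26/(r^2 + 1)) · r dr dθ.

Inner integral (in r): ∫_{2}^{4} (26/(r^2 + 1)) · r dr = log(9904578032905937/1220703125).

Outer integral (in θ): ∫_{0}^{2π} (log(9904578032905937/1220703125)) dθ = log((9904578032905937/1220703125)^(2π)).

Therefore ∬_D (26/(x^2 + y^2 + 1)) dA = log((9904578032905937/1220703125)^(2π)).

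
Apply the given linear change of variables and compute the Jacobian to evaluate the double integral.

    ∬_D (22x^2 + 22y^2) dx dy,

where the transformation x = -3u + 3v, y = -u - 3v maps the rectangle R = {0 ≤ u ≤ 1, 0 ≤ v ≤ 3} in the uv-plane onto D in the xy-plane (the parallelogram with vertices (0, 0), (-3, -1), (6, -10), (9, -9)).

Compute the Jacobian determinant of (x, y) with respect to (u, v):

    ∂(x,y)/∂(u,v) = | -3  3 | = (-3)(-3) - (3)(-1) = 12.
                   | -1  -3 |

Its absolute value is |J| = 12 (the area scaling factor).

Substituting x = -3u + 3v, y = -u - 3v into the integrand,

    22x^2 + 22y^2 → 220u^2 - 264u v + 396v^2,

so the integral becomes

    ∬_R (220u^2 - 264u v + 396v^2) · |J| du dv = ∫_0^1 ∫_0^3 (2640u^2 - 3168u v + 4752v^2) dv du.

Inner (v): 7920u^2 - 14256u + 42768.
Outer (u): 38280.

Therefore ∬_D (22x^2 + 22y^2) dx dy = 38280.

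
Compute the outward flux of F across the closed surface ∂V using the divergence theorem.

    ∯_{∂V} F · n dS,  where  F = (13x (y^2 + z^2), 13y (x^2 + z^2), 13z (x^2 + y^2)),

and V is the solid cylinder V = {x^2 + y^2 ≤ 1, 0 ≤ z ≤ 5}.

By the divergence theorem,

    ∯_{∂V} F · n dS = ∭_V (∇ · F) dV.

Compute the divergence:
    ∇ · F = ∂F_x/∂x + ∂F_y/∂y + ∂F_z/∂z = 13y^2 + 13z^2 + 13x^2 + 13z^2 + 13x^2 + 13y^2 = 26x^2 + 26y^2 + 26z^2.

In cylindrical coordinates, x = r cos(θ), y = r sin(θ), z = z, dV = r dr dθ dz, with 0 ≤ r ≤ 1, 0 ≤ θ ≤ 2π, 0 ≤ z ≤ 5.

The integrand, after substitution and multiplying by the volume element, becomes (26r^2 + 26z^2) · r, so

    ∭_V (∇·F) dV = ∫_0^{2π} ∫_0^{1} ∫_0^{5} (26r^2 + 26z^2) · r dz dr dθ.

Inner (z from 0 to 5): 130r (r^2 + 25/3).
Middle (r from 0 to 1): 3445/6.
Outer (θ from 0 to 2π): 3445π/3.

Therefore ∯_{∂V} F · n dS = 3445π/3.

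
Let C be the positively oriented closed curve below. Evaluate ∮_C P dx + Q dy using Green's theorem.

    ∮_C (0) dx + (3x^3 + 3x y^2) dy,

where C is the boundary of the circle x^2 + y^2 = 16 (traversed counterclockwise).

Green's theorem converts the closed line integral into a double integral over the enclosed region D:

    ∮_C P dx + Q dy = ∬_D (∂Q/∂x - ∂P/∂y) dA.

Here P = 0, Q = 3x^3 + 3x y^2, so

    ∂Q/∂x = 9x^2 + 3y^2,    ∂P/∂y = 0,
    ∂Q/∂x - ∂P/∂y = 9x^2 + 3y^2.

D is the region x^2 + y^2 ≤ 16. Evaluating the double integral:

In polar coordinates (x = r cos θ, y = r sin θ, dA = r dr dθ) the integrand becomes 3r^2(cos(2θ) + 2), so

    ∬_D (9x^2 + 3y^2) dA = ∫_0^{2π} ∫_0^{4} (3r^2(cos(2θ) + 2)) · r dr dθ.

Inner (r from 0 to 4): 192cos(2θ) + 384.
Outer (θ from 0 to 2π): 768π.

Therefore ∮_C P dx + Q dy = 768π.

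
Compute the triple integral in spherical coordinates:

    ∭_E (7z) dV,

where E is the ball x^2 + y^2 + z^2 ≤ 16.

In spherical coordinates, x = ρ sin(φ) cos(θ), y = ρ sin(φ) sin(θ), z = ρ cos(φ), and dV = ρ^2 sin(φ) dρ dφ dθ.

The integrand becomes 7ρ cos(φ), so

    ∭_E (7z) dV = ∫_{0}^{2π} ∫_{0}^{π} ∫_{0}^{4} (7ρ cos(φ)) · ρ^2 sin(φ) dρ dφ dθ.

Inner (ρ): 224sin(2φ).
Middle (φ): 0.
Outer (θ): 0.

Therefore the triple integral equals 0.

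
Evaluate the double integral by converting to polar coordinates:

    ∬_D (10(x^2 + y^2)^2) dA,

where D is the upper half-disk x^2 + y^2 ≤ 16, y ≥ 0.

The region D is 0 ≤ r ≤ 4, 0 ≤ θ ≤ π in polar coordinates, where x = r cos(θ), y = r sin(θ), and dA = r dr dθ.

Under the substitution, the integrand becomes 10r^4, so

    ∬_D (10(x^2 + y^2)^2) dA = ∫_{0}^{π} ∫_{0}^{4} (10r^4) · r dr dθ.

Inner integral (in r): ∫_{0}^{4} (10r^4) · r dr = 20480/3.

Outer integral (in θ): ∫_{0}^{π} (20480/3) dθ = 20480π/3.

Therefore ∬_D (10(x^2 + y^2)^2) dA = 20480π/3.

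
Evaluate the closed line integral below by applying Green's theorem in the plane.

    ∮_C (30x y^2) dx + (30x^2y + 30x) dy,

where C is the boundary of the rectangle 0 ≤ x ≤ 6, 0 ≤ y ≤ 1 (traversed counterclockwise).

Green's theorem converts the closed line integral into a double integral over the enclosed region D:

    ∮_C P dx + Q dy = ∬_D (∂Q/∂x - ∂P/∂y) dA.

Here P = 30x y^2, Q = 30x^2y + 30x, so

    ∂Q/∂x = 60x y + 30,    ∂P/∂y = 60x y,
    ∂Q/∂x - ∂P/∂y = 30.

D is the region 0 ≤ x ≤ 6, 0 ≤ y ≤ 1. Evaluating the double integral:

    ∬_D (30) dA = ∫_0^{6} ∫_0^{1} (30) dy dx.

Inner (y from 0 to 1): 30.
Outer (x from 0 to 6): 180.

Therefore ∮_C P dx + Q dy = 180.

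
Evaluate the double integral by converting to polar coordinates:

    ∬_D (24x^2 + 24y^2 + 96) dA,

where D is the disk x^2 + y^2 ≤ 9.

The region D is 0 ≤ r ≤ 3, 0 ≤ θ ≤ 2π in polar coordinates, where x = r cos(θ), y = r sin(θ), and dA = r dr dθ.

Under the substitution, the integrand becomes 24r^2 + 96, so

    ∬_D (24x^2 + 24y^2 + 96) dA = ∫_{0}^{2π} ∫_{0}^{3} (24r^2 + 96) · r dr dθ.

Inner integral (in r): ∫_{0}^{3} (24r^2 + 96) · r dr = 918.

Outer integral (in θ): ∫_{0}^{2π} (918) dθ = 1836π.

Therefore ∬_D (24x^2 + 24y^2 + 96) dA = 1836π.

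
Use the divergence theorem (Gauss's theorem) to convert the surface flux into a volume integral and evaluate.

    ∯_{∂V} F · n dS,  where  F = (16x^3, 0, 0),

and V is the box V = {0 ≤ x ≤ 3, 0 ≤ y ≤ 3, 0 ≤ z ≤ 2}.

By the divergence theorem,

    ∯_{∂V} F · n dS = ∭_V (∇ · F) dV.

Compute the divergence:
    ∇ · F = ∂F_x/∂x + ∂F_y/∂y + ∂F_z/∂z = 48x^2 + 0 + 0 = 48x^2.

V is a rectangular box, so dV = dx dy dz with 0 ≤ x ≤ 3, 0 ≤ y ≤ 3, 0 ≤ z ≤ 2.

Integrate (48x^2) over V as an iterated integral:

    ∭_V (∇·F) dV = ∫_0^{3} ∫_0^{3} ∫_0^{2} (48x^2) dz dy dx.

Inner (z from 0 to 2): 96x^2.
Middle (y from 0 to 3): 288x^2.
Outer (x from 0 to 3): 2592.

Therefore ∯_{∂V} F · n dS = 2592.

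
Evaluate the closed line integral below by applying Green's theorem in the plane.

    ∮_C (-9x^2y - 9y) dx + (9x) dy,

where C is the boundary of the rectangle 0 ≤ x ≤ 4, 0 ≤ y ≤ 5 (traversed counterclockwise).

Green's theorem converts the closed line integral into a double integral over the enclosed region D:

    ∮_C P dx + Q dy = ∬_D (∂Q/∂x - ∂P/∂y) dA.

Here P = -9x^2y - 9y, Q = 9x, so

    ∂Q/∂x = 9,    ∂P/∂y = -9x^2 - 9,
    ∂Q/∂x - ∂P/∂y = 9x^2 + 18.

D is the region 0 ≤ x ≤ 4, 0 ≤ y ≤ 5. Evaluating the double integral:

    ∬_D (9x^2 + 18) dA = ∫_0^{4} ∫_0^{5} (9x^2 + 18) dy dx.

Inner (y from 0 to 5): 45x^2 + 90.
Outer (x from 0 to 4): 1320.

Therefore ∮_C P dx + Q dy = 1320.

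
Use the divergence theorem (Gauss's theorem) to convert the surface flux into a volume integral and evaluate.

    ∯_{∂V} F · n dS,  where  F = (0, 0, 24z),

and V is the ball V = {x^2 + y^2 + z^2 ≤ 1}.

By the divergence theorem,

    ∯_{∂V} F · n dS = ∭_V (∇ · F) dV.

Compute the divergence:
    ∇ · F = ∂F_x/∂x + ∂F_y/∂y + ∂F_z/∂z = 0 + 0 + 24 = 24.

In spherical coordinates, x = ρ sin(φ) cos(θ), y = ρ sin(φ) sin(θ), z = ρ cos(φ), dV = ρ^2 sin(φ) dρ dφ dθ, with 0 ≤ ρ ≤ 1, 0 ≤ φ ≤ π, 0 ≤ θ ≤ 2π.

The integrand, after substitution and multiplying by the volume element, becomes (24) · ρ^2 sin(φ), so

    ∭_V (∇·F) dV = ∫_0^{2π} ∫_0^{π} ∫_0^{1} (24) · ρ^2 sin(φ) dρ dφ dθ.

Inner (ρ from 0 to 1): 8sin(φ).
Middle (φ from 0 to π): 16.
Outer (θ from 0 to 2π): 32π.

Therefore ∯_{∂V} F · n dS = 32π.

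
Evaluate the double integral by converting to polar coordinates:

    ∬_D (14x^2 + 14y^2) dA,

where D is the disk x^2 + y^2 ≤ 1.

The region D is 0 ≤ r ≤ 1, 0 ≤ θ ≤ 2π in polar coordinates, where x = r cos(θ), y = r sin(θ), and dA = r dr dθ.

Under the substitution, the integrand becomes 14r^2, so

    ∬_D (14x^2 + 14y^2) dA = ∫_{0}^{2π} ∫_{0}^{1} (14r^2) · r dr dθ.

Inner integral (in r): ∫_{0}^{1} (14r^2) · r dr = 7/2.

Outer integral (in θ): ∫_{0}^{2π} (7/2) dθ = 7π.

Therefore ∬_D (14x^2 + 14y^2) dA = 7π.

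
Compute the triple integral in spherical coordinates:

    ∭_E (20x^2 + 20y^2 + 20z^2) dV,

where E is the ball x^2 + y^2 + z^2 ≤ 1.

In spherical coordinates, x = ρ sin(φ) cos(θ), y = ρ sin(φ) sin(θ), z = ρ cos(φ), and dV = ρ^2 sin(φ) dρ dφ dθ.

The integrand becomes 20ρ^2, so

    ∭_E (20x^2 + 20y^2 + 20z^2) dV = ∫_{0}^{2π} ∫_{0}^{π} ∫_{0}^{1} (20ρ^2) · ρ^2 sin(φ) dρ dφ dθ.

Inner (ρ): 4sin(φ).
Middle (φ): 8.
Outer (θ): 16π.

Therefore the triple integral equals 16π.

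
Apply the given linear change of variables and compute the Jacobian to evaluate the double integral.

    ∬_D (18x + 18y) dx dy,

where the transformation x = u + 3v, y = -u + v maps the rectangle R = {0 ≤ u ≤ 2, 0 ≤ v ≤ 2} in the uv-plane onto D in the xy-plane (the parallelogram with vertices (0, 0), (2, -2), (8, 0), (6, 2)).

Compute the Jacobian determinant of (x, y) with respect to (u, v):

    ∂(x,y)/∂(u,v) = | 1  3 | = (1)(1) - (3)(-1) = 4.
                   | -1  1 |

Its absolute value is |J| = 4 (the area scaling factor).

Substituting x = u + 3v, y = -u + v into the integrand,

    18x + 18y → 72v,

so the integral becomes

    ∬_R (72v) · |J| du dv = ∫_0^2 ∫_0^2 (288v) dv du.

Inner (v): 576.
Outer (u): 1152.

Therefore ∬_D (18x + 18y) dx dy = 1152.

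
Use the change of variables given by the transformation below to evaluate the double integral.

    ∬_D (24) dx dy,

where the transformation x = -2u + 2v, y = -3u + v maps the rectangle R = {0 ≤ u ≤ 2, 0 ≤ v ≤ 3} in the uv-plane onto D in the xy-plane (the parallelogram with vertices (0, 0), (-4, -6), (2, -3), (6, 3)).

Compute the Jacobian determinant of (x, y) with respect to (u, v):

    ∂(x,y)/∂(u,v) = | -2  2 | = (-2)(1) - (2)(-3) = 4.
                   | -3  1 |

Its absolute value is |J| = 4 (the area scaling factor).

Substituting x = -2u + 2v, y = -3u + v into the integrand,

    24 → 24,

so the integral becomes

    ∬_R (24) · |J| du dv = ∫_0^2 ∫_0^3 (96) dv du.

Inner (v): 288.
Outer (u): 576.

Therefore ∬_D (24) dx dy = 576.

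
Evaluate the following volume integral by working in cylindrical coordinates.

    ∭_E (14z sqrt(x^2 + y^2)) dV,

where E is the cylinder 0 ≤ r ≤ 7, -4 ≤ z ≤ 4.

In cylindrical coordinates, x = r cos(θ), y = r sin(θ), z = z, and dV = r dr dθ dz.

The integrand becomes 14r z, so

    ∭_E (14z sqrt(x^2 + y^2)) dV = ∫_{0}^{2π} ∫_{0}^{7} ∫_{-4}^{4} (14r z) · r dz dr dθ.

Inner (z): 0.
Middle (r from 0 to 7): 0.
Outer (θ): 0.

Therefore the triple integral equals 0.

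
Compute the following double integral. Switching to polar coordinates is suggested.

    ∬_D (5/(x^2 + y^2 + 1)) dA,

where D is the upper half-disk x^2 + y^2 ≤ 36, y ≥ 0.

The region D is 0 ≤ r ≤ 6, 0 ≤ θ ≤ π in polar coordinates, where x = r cos(θ), y = r sin(θ), and dA = r dr dθ.

Under the substitution, the integrand becomes 5/(r^2 + 1), so

    ∬_D (5/(x^2 + y^2 + 1)) dA = ∫_{0}^{π} ∫_{0}^{6} (5/(r^2 + 1)) · r dr dθ.

Inner integral (in r): ∫_{0}^{6} (5/(r^2 + 1)) · r dr = 5log(37)/2.

Outer integral (in θ): ∫_{0}^{π} (5log(37)/2) dθ = 5π log(37)/2.

Therefore ∬_D (5/(x^2 + y^2 + 1)) dA = 5π log(37)/2.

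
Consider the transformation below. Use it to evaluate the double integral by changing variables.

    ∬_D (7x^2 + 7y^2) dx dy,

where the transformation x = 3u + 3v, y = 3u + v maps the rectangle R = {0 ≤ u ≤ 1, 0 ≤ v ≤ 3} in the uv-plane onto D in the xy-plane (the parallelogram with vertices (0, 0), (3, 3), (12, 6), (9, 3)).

Compute the Jacobian determinant of (x, y) with respect to (u, v):

    ∂(x,y)/∂(u,v) = | 3  3 | = (3)(1) - (3)(3) = -6.
                   | 3  1 |

Its absolute value is |J| = 6 (the area scaling factor).

Substituting x = 3u + 3v, y = 3u + v into the integrand,

    7x^2 + 7y^2 → 126u^2 + 168u v + 70v^2,

so the integral becomes

    ∬_R (126u^2 + 168u v + 70v^2) · |J| du dv = ∫_0^1 ∫_0^3 (756u^2 + 1008u v + 420v^2) dv du.

Inner (v): 2268u^2 + 4536u + 3780.
Outer (u): 6804.

Therefore ∬_D (7x^2 + 7y^2) dx dy = 6804.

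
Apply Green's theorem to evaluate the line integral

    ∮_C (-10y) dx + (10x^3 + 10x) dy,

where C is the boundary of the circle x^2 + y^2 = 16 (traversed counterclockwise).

Green's theorem converts the closed line integral into a double integral over the enclosed region D:

    ∮_C P dx + Q dy = ∬_D (∂Q/∂x - ∂P/∂y) dA.

Here P = -10y, Q = 10x^3 + 10x, so

    ∂Q/∂x = 30x^2 + 10,    ∂P/∂y = -10,
    ∂Q/∂x - ∂P/∂y = 30x^2 + 20.

D is the region x^2 + y^2 ≤ 16. Evaluating the double integral:

In polar coordinates (x = r cos θ, y = r sin θ, dA = r dr dθ) the integrand becomes 30r^2cos(θ)^2 + 20, so

    ∬_D (30x^2 + 20) dA = ∫_0^{2π} ∫_0^{4} (30r^2cos(θ)^2 + 20) · r dr dθ.

Inner (r from 0 to 4): 1920cos(θ)^2 + 160.
Outer (θ from 0 to 2π): 2240π.

Therefore ∮_C P dx + Q dy = 2240π.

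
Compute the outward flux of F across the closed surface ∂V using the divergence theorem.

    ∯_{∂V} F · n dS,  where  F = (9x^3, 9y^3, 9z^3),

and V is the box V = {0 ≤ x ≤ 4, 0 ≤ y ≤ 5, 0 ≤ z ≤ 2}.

By the divergence theorem,

    ∯_{∂V} F · n dS = ∭_V (∇ · F) dV.

Compute the divergence:
    ∇ · F = ∂F_x/∂x + ∂F_y/∂y + ∂F_z/∂z = 27x^2 + 27y^2 + 27z^2.

V is a rectangular box, so dV = dx dy dz with 0 ≤ x ≤ 4, 0 ≤ y ≤ 5, 0 ≤ z ≤ 2.

Integrate (27x^2 + 27y^2 + 27z^2) over V as an iterated integral:

    ∭_V (∇·F) dV = ∫_0^{4} ∫_0^{5} ∫_0^{2} (27x^2 + 27y^2 + 27z^2) dz dy dx.

Inner (z from 0 to 2): 54x^2 + 54y^2 + 72.
Middle (y from 0 to 5): 270x^2 + 2610.
Outer (x from 0 to 4): 16200.

Therefore ∯_{∂V} F · n dS = 16200.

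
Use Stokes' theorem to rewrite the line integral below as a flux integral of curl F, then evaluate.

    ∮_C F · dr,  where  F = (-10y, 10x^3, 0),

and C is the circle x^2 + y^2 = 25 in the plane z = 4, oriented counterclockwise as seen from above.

Let S be the flat disk x^2 + y^2 ≤ 25 in the plane z = 4, with upward unit normal n̂ = ẑ. By Stokes' theorem,

    ∮_C F · dr = ∬_S (∇ × F) · n̂ dS = ∬_D (curl F)_z dA,

where D is the disk x^2 + y^2 ≤ 25.

Compute the curl of F = (-10y, 10x^3, 0):
    (∇ × F)_x = ∂F_z/∂y - ∂F_y/∂z = 0,
    (∇ × F)_y = ∂F_x/∂z - ∂F_z/∂x = 0,
    (∇ × F)_z = ∂F_y/∂x - ∂F_x/∂y = 30x^2 + 10.

On z = 4, (curl F)_z = 30x^2 + 10.

Convert to polar (x = r cos θ, y = r sin θ, dA = r dr dθ); the integrand becomes 30r^2cos(θ)^2 + 10, so

    ∬_D (curl F)_z dA = ∫_0^{2π} ∫_0^{5} (30r^2cos(θ)^2 + 10) · r dr dθ.

Inner (r from 0 to 5): 9375cos(θ)^2/2 + 125.
Outer (θ from 0 to 2π): 9875π/2.

Therefore ∮_C F · dr = 9875π/2.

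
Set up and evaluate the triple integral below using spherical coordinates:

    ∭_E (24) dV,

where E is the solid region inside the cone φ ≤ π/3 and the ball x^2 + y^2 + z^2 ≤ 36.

In spherical coordinates, x = ρ sin(φ) cos(θ), y = ρ sin(φ) sin(θ), z = ρ cos(φ), and dV = ρ^2 sin(φ) dρ dφ dθ.

The integrand becomes 24, so

    ∭_E (24) dV = ∫_{0}^{2π} ∫_{0}^{π/3} ∫_{0}^{6} (24) · ρ^2 sin(φ) dρ dφ dθ.

Inner (ρ): 1728sin(φ).
Middle (φ): 864.
Outer (θ): 1728π.

Therefore the triple integral equals 1728π.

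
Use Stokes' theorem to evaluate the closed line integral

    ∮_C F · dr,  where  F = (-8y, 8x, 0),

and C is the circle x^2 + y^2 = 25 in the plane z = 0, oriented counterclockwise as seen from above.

Let S be the flat disk x^2 + y^2 ≤ 25 in the plane z = 0, with upward unit normal n̂ = ẑ. By Stokes' theorem,

    ∮_C F · dr = ∬_S (∇ × F) · n̂ dS = ∬_D (curl F)_z dA,

where D is the disk x^2 + y^2 ≤ 25.

Compute the curl of F = (-8y, 8x, 0):
    (∇ × F)_x = ∂F_z/∂y - ∂F_y/∂z = 0,
    (∇ × F)_y = ∂F_x/∂z - ∂F_z/∂x = 0,
    (∇ × F)_z = ∂F_y/∂x - ∂F_x/∂y = 16.

On z = 0, (curl F)_z = 16.

Convert to polar (x = r cos θ, y = r sin θ, dA = r dr dθ); the integrand becomes 16, so

    ∬_D (curl F)_z dA = ∫_0^{2π} ∫_0^{5} (16) · r dr dθ.

Inner (r from 0 to 5): 200.
Outer (θ from 0 to 2π): 400π.

Therefore ∮_C F · dr = 400π.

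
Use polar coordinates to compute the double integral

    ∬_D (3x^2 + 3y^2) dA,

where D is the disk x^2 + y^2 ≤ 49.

The region D is 0 ≤ r ≤ 7, 0 ≤ θ ≤ 2π in polar coordinates, where x = r cos(θ), y = r sin(θ), and dA = r dr dθ.

Under the substitution, the integrand becomes 3r^2, so

    ∬_D (3x^2 + 3y^2) dA = ∫_{0}^{2π} ∫_{0}^{7} (3r^2) · r dr dθ.

Inner integral (in r): ∫_{0}^{7} (3r^2) · r dr = 7203/4.

Outer integral (in θ): ∫_{0}^{2π} (7203/4) dθ = 7203π/2.

Therefore ∬_D (3x^2 + 3y^2) dA = 7203π/2.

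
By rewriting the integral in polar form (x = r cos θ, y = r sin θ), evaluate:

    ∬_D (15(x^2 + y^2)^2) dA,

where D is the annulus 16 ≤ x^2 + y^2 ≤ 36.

The region D is 4 ≤ r ≤ 6, 0 ≤ θ ≤ 2π in polar coordinates, where x = r cos(θ), y = r sin(θ), and dA = r dr dθ.

Under the substitution, the integrand becomes 15r^4, so

    ∬_D (15(x^2 + y^2)^2) dA = ∫_{0}^{2π} ∫_{4}^{6} (15r^4) · r dr dθ.

Inner integral (in r): ∫_{4}^{6} (15r^4) · r dr = 106400.

Outer integral (in θ): ∫_{0}^{2π} (106400) dθ = 212800π.

Therefore ∬_D (15(x^2 + y^2)^2) dA = 212800π.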